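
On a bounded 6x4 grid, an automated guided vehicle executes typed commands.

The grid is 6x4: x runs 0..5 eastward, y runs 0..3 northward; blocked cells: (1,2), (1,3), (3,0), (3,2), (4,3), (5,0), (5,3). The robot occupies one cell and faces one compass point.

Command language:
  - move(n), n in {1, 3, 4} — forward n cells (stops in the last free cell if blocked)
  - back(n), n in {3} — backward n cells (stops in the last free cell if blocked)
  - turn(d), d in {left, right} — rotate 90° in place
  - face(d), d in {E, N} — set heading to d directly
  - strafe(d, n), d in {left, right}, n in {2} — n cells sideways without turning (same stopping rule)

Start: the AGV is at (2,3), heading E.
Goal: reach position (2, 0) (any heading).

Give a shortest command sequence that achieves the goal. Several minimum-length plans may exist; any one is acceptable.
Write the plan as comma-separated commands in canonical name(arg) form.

turn(right), move(3)

begin: at (2,3), heading E
1. turn(right) → at (2,3), heading S
2. move(3) → at (2,0), heading S
shorter routes all fall short; 2 is best.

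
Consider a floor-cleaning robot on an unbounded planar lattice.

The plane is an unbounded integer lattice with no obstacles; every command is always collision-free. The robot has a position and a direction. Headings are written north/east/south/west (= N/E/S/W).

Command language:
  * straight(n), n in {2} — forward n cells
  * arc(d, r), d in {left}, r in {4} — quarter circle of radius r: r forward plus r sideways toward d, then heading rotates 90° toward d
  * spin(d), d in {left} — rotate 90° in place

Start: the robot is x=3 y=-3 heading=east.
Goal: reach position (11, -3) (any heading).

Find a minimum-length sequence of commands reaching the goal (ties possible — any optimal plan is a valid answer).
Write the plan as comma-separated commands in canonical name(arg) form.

arc(left, 4), spin(left), spin(left), arc(left, 4)

t0: x=3 y=-3 heading=east
[1] after arc(left, 4): x=7 y=1 heading=north
[2] after spin(left): x=7 y=1 heading=west
[3] after spin(left): x=7 y=1 heading=south
[4] after arc(left, 4): x=11 y=-3 heading=east
minimal: 4 command(s), checked below 4.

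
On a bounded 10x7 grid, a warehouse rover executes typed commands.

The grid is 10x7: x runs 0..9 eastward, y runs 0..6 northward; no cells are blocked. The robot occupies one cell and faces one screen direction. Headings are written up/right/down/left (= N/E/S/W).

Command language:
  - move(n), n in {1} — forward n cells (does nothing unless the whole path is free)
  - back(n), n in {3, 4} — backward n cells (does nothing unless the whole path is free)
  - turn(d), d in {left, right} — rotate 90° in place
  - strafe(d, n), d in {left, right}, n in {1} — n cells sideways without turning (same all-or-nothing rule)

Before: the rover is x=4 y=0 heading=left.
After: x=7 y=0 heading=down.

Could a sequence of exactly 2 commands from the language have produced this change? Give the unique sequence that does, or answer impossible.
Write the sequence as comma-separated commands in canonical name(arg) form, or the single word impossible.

back(3), turn(left)

key: running turn(left) before back(3) would end elsewhere — order is forced
begin: x=4 y=0 heading=left
1. back(3) → x=7 y=0 heading=left
2. turn(left) → x=7 y=0 heading=down
uniquely the one of 49 2-step routes that fits.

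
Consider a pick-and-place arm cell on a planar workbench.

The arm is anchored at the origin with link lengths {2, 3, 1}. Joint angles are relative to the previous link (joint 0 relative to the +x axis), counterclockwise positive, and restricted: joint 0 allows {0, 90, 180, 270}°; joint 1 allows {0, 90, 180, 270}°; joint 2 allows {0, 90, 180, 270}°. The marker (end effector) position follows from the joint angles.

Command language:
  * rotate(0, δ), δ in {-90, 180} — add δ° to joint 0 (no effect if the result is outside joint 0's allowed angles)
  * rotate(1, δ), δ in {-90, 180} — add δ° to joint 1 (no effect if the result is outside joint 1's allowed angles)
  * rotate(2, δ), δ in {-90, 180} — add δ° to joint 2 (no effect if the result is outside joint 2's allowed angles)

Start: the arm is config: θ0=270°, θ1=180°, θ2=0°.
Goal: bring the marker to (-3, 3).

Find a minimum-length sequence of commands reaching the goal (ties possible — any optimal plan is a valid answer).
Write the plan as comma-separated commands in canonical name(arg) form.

rotate(0, 180), rotate(1, -90), rotate(2, -90)

initial: config: θ0=270°, θ1=180°, θ2=0°
t=1 rotate(0, 180) ⇒ config: θ0=90°, θ1=180°, θ2=0°
t=2 rotate(1, -90) ⇒ config: θ0=90°, θ1=90°, θ2=0°
t=3 rotate(2, -90) ⇒ config: θ0=90°, θ1=90°, θ2=270°
nothing shorter than 3 reaches the goal.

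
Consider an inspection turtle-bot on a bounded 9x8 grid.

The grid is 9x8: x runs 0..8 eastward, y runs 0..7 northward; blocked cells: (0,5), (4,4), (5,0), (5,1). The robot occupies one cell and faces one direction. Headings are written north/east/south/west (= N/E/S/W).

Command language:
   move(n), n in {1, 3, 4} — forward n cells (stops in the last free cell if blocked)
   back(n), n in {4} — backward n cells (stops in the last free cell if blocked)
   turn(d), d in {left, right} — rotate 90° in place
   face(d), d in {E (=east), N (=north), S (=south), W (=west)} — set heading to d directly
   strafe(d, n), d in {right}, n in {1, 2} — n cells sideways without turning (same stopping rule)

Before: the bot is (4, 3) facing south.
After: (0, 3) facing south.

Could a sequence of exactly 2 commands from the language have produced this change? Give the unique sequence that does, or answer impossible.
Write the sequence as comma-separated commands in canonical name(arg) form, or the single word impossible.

key: still facing S at the end — nothing in the sequence rotates
from: (4, 3) facing south
step 1 (strafe(right, 2)): (2, 3) facing south
step 2 (strafe(right, 2)): (0, 3) facing south
uniquely the one of 144 2-step routes that fits.

strafe(right, 2), strafe(right, 2)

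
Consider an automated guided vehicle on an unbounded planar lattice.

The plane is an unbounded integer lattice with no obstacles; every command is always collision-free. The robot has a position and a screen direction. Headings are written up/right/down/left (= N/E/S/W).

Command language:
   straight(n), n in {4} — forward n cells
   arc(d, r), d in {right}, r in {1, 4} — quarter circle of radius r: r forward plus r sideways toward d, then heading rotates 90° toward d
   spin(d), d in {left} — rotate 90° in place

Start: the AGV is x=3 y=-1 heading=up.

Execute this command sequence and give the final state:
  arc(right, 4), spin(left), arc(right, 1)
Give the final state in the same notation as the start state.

x=8 y=4 heading=right

begin: x=3 y=-1 heading=up
1. arc(right, 4) → x=7 y=3 heading=right
2. spin(left) → x=7 y=3 heading=up
3. arc(right, 1) → x=8 y=4 heading=right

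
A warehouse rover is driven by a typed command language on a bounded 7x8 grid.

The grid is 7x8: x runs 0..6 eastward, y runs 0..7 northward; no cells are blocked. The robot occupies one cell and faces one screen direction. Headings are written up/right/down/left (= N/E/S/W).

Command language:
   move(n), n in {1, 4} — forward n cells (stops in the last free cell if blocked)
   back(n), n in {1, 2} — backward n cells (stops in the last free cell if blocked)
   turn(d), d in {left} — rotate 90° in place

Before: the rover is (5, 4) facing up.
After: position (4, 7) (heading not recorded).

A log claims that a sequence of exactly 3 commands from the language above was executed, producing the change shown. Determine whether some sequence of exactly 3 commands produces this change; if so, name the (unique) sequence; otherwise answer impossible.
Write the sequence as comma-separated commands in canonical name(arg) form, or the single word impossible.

move(4), turn(left), move(1)

key: order matters: swapping move(4) and move(1) lands elsewhere
initial: (5, 4) facing up
t=1 move(4) ⇒ (5, 7) facing up
t=2 turn(left) ⇒ (5, 7) facing left
t=3 move(1) ⇒ (4, 7) facing left
all 125 alternatives checked — unique.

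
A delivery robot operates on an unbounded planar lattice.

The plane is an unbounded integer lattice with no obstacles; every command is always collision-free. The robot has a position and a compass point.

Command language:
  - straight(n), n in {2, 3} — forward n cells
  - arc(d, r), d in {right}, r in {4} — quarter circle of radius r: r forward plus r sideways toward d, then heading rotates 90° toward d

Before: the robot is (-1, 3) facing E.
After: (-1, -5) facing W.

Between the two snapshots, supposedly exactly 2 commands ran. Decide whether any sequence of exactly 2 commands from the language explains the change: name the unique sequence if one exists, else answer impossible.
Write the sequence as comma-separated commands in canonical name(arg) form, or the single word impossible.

key: cell and facing (now W) both changed — the 2 commands mix motion and turning
t0: (-1, 3) facing E
t=1 arc(right, 4) ⇒ (3, -1) facing S
t=2 arc(right, 4) ⇒ (-1, -5) facing W
uniquely the one of 9 2-step routes that fits.

arc(right, 4), arc(right, 4)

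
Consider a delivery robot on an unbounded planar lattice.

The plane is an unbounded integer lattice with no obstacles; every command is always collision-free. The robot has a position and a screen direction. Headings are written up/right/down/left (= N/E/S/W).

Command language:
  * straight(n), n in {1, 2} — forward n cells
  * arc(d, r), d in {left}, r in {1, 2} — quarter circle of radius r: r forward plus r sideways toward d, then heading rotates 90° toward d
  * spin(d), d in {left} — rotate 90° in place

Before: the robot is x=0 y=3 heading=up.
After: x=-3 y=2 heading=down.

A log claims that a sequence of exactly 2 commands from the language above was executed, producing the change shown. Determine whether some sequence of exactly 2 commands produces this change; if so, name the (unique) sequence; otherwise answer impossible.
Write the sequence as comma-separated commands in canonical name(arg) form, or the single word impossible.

arc(left, 1), arc(left, 2)

key: cell and facing (now S) both changed — the 2 commands mix motion and turning
t0: x=0 y=3 heading=up
t=1 arc(left, 1) ⇒ x=-1 y=4 heading=left
t=2 arc(left, 2) ⇒ x=-3 y=2 heading=down
uniquely the one of 25 2-step routes that fits.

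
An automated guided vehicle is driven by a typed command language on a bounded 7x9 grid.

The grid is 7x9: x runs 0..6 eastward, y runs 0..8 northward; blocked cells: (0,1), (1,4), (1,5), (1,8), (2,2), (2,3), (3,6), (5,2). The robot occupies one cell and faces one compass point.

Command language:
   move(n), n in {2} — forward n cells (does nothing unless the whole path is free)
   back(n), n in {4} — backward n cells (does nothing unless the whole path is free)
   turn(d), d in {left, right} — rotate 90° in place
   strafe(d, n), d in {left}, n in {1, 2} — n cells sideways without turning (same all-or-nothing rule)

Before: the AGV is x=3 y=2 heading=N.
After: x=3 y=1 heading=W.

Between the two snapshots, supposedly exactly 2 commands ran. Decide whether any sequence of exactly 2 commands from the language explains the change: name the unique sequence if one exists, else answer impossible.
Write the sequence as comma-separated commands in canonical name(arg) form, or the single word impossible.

turn(left), strafe(left, 1)

key: running strafe(left, 1) before turn(left) would end elsewhere — order is forced
from: x=3 y=2 heading=N
t=1 turn(left) ⇒ x=3 y=2 heading=W
t=2 strafe(left, 1) ⇒ x=3 y=1 heading=W
all 36 alternatives checked — unique.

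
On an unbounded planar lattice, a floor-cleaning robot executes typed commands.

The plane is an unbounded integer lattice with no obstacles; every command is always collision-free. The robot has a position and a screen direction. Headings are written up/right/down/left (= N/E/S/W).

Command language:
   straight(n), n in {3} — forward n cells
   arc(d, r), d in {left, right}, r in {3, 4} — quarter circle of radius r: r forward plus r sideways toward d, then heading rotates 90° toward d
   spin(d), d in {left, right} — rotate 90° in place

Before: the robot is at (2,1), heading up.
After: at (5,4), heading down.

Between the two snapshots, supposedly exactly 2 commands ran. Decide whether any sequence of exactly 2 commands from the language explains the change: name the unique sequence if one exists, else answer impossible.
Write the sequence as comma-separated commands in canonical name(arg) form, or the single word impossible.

key: running spin(right) before arc(right, 3) would end elsewhere — order is forced
initial: at (2,1), heading up
t=1 arc(right, 3) ⇒ at (5,4), heading right
t=2 spin(right) ⇒ at (5,4), heading down
no other 2-command option fits: unique.

arc(right, 3), spin(right)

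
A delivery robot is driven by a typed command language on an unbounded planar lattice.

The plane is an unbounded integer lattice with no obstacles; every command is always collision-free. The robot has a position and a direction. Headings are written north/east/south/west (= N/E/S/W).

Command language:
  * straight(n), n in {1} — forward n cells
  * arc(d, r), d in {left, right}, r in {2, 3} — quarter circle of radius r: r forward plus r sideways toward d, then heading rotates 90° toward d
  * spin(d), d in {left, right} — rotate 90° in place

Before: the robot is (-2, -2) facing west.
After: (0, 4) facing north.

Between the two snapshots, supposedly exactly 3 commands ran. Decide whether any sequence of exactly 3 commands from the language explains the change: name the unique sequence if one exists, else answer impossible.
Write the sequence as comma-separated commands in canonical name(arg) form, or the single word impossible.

arc(right, 2), arc(right, 2), arc(left, 2)

key: running arc(left, 2) before arc(right, 2) would end elsewhere — order is forced
begin: (-2, -2) facing west
step 1 (arc(right, 2)): (-4, 0) facing north
step 2 (arc(right, 2)): (-2, 2) facing east
step 3 (arc(left, 2)): (0, 4) facing north
no rival 3-sequence matches.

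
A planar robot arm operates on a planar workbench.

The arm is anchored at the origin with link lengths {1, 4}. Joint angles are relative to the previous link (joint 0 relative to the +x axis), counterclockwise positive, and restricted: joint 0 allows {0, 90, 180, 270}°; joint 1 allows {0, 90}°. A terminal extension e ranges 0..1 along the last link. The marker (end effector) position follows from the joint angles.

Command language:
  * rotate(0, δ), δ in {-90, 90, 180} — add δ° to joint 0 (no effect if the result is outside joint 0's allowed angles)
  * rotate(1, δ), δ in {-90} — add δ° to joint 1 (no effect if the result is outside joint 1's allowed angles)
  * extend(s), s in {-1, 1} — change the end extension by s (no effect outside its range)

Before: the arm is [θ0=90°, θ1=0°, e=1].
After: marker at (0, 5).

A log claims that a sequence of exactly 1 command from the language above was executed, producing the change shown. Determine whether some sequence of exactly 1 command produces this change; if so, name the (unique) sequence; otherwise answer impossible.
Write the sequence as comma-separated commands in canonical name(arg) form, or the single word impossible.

extend(-1)

from: [θ0=90°, θ1=0°, e=1]
t=1 extend(-1) ⇒ [θ0=90°, θ1=0°, e=0]
no other 1-command option fits: unique.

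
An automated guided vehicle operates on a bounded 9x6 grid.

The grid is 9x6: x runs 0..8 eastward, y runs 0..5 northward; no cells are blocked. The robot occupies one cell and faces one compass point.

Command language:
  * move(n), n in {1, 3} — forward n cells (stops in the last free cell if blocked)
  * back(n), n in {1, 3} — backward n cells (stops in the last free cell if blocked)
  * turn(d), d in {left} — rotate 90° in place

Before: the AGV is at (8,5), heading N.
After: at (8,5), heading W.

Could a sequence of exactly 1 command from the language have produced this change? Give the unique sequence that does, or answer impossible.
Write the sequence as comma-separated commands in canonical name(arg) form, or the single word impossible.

turn(left)

key: parked at (8,5) the whole time — nothing moves the robot
from: at (8,5), heading N
1. turn(left) → at (8,5), heading W
all 5 alternatives checked — unique.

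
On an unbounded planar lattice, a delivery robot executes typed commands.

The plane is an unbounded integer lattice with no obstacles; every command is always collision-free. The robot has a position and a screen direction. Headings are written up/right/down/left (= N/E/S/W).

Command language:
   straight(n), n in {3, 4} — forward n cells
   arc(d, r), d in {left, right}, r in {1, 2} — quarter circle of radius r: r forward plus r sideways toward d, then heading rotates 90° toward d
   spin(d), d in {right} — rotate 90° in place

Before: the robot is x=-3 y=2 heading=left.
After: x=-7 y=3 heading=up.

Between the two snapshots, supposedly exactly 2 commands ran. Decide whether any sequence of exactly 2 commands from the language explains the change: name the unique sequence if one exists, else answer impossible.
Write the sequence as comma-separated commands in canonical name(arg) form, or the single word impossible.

straight(3), arc(right, 1)

key: cell and facing (now N) both changed — the 2 commands mix motion and turning
t0: x=-3 y=2 heading=left
t=1 straight(3) ⇒ x=-6 y=2 heading=left
t=2 arc(right, 1) ⇒ x=-7 y=3 heading=up
uniquely the one of 49 2-step routes that fits.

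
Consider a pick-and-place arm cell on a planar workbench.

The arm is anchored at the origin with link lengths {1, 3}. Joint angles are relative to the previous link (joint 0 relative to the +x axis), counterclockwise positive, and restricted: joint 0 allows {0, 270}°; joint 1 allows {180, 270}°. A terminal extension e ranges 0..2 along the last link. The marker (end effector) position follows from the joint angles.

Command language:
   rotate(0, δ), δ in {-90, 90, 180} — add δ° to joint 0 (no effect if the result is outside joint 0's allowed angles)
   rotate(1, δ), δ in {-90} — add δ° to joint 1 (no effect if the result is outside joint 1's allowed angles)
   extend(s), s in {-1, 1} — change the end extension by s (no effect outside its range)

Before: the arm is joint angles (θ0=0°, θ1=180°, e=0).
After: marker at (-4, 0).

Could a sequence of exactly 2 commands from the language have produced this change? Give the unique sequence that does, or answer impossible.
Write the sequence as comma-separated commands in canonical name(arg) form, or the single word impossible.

begin: joint angles (θ0=0°, θ1=180°, e=0)
t=1 extend(1) ⇒ joint angles (θ0=0°, θ1=180°, e=1)
t=2 extend(1) ⇒ joint angles (θ0=0°, θ1=180°, e=2)
uniquely the one of 36 2-step routes that fits.

extend(1), extend(1)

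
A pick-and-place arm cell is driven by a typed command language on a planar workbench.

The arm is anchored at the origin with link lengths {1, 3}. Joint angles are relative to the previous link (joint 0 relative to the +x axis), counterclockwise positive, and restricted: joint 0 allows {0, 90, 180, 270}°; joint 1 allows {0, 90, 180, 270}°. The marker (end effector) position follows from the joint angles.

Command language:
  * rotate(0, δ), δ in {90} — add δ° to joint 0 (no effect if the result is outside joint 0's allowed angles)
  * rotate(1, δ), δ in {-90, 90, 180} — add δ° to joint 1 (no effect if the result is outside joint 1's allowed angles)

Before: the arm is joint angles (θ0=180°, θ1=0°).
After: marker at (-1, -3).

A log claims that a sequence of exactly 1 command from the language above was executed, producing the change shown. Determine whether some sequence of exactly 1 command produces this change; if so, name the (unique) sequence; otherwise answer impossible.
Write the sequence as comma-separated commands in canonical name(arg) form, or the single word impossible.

rotate(1, 90)

begin: joint angles (θ0=180°, θ1=0°)
[1] after rotate(1, 90): joint angles (θ0=180°, θ1=90°)
all 4 alternatives checked — unique.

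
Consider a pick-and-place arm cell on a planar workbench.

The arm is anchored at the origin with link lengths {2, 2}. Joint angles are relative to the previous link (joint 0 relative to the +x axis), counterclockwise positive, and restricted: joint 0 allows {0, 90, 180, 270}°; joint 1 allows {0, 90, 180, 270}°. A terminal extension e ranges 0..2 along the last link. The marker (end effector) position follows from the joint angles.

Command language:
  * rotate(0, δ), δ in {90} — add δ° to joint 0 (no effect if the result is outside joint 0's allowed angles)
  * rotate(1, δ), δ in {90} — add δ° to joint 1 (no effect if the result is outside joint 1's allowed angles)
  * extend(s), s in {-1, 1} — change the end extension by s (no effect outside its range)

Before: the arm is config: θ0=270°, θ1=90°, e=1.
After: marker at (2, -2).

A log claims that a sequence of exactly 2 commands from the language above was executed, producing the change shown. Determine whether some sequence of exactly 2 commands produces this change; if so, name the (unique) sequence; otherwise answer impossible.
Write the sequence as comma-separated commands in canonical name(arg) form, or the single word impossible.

extend(-1), extend(-1)

start: config: θ0=270°, θ1=90°, e=1
[1] after extend(-1): config: θ0=270°, θ1=90°, e=0
[2] after extend(-1): config: θ0=270°, θ1=90°, e=0
all 16 alternatives checked — unique.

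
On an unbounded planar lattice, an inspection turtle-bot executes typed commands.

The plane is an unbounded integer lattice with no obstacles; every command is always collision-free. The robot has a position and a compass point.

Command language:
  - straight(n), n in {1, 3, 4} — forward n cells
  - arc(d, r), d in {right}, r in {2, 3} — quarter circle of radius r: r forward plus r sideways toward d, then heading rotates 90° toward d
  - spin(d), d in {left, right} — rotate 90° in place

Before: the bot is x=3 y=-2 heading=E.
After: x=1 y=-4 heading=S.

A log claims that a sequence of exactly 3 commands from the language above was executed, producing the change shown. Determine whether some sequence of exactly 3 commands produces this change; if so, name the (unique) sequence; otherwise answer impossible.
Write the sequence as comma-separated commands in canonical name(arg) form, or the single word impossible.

key: cell and facing (now S) both changed — the 3 commands mix motion and turning
begin: x=3 y=-2 heading=E
t=1 spin(right) ⇒ x=3 y=-2 heading=S
t=2 arc(right, 2) ⇒ x=1 y=-4 heading=W
t=3 spin(left) ⇒ x=1 y=-4 heading=S
uniquely the one of 343 3-step routes that fits.

spin(right), arc(right, 2), spin(left)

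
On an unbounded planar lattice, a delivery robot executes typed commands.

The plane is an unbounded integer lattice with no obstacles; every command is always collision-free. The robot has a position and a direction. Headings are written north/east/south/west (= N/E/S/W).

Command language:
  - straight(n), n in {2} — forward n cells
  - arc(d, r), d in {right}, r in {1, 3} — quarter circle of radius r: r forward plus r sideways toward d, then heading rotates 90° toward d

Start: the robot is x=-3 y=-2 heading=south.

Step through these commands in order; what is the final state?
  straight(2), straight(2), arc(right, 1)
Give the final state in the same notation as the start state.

begin: x=-3 y=-2 heading=south
t=1 straight(2) ⇒ x=-3 y=-4 heading=south
t=2 straight(2) ⇒ x=-3 y=-6 heading=south
t=3 arc(right, 1) ⇒ x=-4 y=-7 heading=west

x=-4 y=-7 heading=west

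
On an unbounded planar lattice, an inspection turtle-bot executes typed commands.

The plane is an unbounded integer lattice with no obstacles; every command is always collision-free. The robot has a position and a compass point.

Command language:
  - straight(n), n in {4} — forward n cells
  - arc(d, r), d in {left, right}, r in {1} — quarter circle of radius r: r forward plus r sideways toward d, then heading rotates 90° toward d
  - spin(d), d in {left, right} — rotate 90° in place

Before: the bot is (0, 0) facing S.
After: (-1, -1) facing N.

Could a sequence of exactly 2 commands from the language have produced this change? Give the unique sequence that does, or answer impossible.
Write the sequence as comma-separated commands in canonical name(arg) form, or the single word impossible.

arc(right, 1), spin(right)

key: running spin(right) before arc(right, 1) would end elsewhere — order is forced
begin: (0, 0) facing S
[1] after arc(right, 1): (-1, -1) facing W
[2] after spin(right): (-1, -1) facing N
no other 2-command option fits: unique.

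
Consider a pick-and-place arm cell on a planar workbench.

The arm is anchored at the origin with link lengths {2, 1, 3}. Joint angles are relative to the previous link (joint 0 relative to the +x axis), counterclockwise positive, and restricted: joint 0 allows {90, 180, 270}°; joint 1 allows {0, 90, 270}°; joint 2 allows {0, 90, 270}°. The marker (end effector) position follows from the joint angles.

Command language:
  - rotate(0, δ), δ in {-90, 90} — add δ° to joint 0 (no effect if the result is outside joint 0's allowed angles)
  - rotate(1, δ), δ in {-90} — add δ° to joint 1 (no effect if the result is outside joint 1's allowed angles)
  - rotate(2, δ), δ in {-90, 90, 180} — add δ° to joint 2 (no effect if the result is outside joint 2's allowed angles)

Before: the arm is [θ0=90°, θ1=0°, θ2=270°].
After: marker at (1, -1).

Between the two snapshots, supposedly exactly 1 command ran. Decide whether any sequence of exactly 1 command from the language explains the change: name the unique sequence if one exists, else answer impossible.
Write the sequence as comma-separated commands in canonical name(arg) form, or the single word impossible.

rotate(1, -90)

initial: [θ0=90°, θ1=0°, θ2=270°]
step 1 (rotate(1, -90)): [θ0=90°, θ1=270°, θ2=270°]
all 6 alternatives checked — unique.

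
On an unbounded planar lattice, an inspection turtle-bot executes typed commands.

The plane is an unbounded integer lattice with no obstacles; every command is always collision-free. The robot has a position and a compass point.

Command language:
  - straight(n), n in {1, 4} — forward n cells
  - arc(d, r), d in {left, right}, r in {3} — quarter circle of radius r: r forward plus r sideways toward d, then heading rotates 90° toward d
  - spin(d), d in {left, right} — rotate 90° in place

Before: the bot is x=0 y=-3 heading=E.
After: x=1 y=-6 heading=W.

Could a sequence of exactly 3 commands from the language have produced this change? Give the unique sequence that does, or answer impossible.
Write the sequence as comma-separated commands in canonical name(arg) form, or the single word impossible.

straight(4), spin(right), arc(right, 3)

key: running arc(right, 3) before straight(4) would end elsewhere — order is forced
start: x=0 y=-3 heading=E
[1] after straight(4): x=4 y=-3 heading=E
[2] after spin(right): x=4 y=-3 heading=S
[3] after arc(right, 3): x=1 y=-6 heading=W
all 216 alternatives checked — unique.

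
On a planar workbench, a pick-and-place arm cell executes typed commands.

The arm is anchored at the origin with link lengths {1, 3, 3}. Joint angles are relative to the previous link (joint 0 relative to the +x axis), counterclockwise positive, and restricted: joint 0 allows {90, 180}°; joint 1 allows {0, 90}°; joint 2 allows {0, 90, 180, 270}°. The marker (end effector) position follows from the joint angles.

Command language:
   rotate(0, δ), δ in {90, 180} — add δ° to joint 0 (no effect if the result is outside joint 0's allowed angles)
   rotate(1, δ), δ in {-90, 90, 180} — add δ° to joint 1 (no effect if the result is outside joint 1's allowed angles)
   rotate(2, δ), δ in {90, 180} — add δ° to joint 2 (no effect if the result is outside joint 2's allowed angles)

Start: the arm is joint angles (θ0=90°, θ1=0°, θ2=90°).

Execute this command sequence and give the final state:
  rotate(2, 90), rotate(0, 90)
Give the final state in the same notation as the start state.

t0: joint angles (θ0=90°, θ1=0°, θ2=90°)
step 1 (rotate(2, 90)): joint angles (θ0=90°, θ1=0°, θ2=180°)
step 2 (rotate(0, 90)): joint angles (θ0=180°, θ1=0°, θ2=180°)

joint angles (θ0=180°, θ1=0°, θ2=180°)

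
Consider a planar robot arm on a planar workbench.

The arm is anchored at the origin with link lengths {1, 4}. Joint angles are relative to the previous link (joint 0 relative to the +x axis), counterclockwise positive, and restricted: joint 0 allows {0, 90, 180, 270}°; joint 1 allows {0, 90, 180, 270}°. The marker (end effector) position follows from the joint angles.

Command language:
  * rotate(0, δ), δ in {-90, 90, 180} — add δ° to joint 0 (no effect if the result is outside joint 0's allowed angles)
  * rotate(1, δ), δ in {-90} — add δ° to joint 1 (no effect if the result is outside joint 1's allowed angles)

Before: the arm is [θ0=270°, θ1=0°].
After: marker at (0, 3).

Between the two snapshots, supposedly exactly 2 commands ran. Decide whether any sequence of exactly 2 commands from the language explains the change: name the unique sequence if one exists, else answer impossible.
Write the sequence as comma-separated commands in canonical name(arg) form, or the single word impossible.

rotate(1, -90), rotate(1, -90)

start: [θ0=270°, θ1=0°]
t=1 rotate(1, -90) ⇒ [θ0=270°, θ1=270°]
t=2 rotate(1, -90) ⇒ [θ0=270°, θ1=180°]
uniquely the one of 16 2-step routes that fits.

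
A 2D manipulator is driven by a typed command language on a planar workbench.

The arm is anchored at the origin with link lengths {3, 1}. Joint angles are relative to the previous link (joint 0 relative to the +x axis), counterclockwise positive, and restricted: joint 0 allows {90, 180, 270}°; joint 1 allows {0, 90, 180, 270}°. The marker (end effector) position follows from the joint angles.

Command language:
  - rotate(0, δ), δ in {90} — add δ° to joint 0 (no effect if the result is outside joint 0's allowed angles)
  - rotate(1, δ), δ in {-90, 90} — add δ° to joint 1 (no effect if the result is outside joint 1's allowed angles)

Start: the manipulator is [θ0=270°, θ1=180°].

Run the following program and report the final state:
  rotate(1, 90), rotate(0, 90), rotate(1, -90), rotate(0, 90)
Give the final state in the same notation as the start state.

initial: [θ0=270°, θ1=180°]
1. rotate(1, 90) → [θ0=270°, θ1=270°]
2. rotate(0, 90) → [θ0=270°, θ1=270°]
3. rotate(1, -90) → [θ0=270°, θ1=180°]
4. rotate(0, 90) → [θ0=270°, θ1=180°]

[θ0=270°, θ1=180°]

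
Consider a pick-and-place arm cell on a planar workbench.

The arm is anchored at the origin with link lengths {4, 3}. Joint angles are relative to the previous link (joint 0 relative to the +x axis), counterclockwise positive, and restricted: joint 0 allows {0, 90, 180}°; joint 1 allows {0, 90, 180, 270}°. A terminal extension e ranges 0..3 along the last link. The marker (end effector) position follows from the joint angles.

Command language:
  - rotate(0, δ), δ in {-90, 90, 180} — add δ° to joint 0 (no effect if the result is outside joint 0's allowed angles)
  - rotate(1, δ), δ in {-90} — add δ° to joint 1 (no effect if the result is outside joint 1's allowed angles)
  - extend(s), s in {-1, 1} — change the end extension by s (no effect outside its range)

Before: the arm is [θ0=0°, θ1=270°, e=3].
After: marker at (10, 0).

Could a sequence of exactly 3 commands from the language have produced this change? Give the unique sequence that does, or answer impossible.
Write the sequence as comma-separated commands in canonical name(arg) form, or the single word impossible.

begin: [θ0=0°, θ1=270°, e=3]
[1] after rotate(1, -90): [θ0=0°, θ1=180°, e=3]
[2] after rotate(1, -90): [θ0=0°, θ1=90°, e=3]
[3] after rotate(1, -90): [θ0=0°, θ1=0°, e=3]
no other 3-command option fits: unique.

rotate(1, -90), rotate(1, -90), rotate(1, -90)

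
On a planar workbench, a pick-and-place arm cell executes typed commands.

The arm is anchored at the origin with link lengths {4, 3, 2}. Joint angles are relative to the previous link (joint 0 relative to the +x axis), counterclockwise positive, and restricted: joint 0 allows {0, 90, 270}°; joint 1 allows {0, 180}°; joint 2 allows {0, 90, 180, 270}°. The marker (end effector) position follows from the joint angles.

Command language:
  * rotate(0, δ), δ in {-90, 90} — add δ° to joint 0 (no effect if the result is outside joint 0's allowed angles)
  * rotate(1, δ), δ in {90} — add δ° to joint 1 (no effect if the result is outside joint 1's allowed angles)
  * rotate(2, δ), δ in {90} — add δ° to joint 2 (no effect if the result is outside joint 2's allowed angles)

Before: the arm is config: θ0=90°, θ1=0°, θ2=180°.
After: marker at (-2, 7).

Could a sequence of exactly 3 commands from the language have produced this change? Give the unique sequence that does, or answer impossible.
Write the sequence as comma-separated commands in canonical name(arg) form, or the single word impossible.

rotate(2, 90), rotate(2, 90), rotate(2, 90)

start: config: θ0=90°, θ1=0°, θ2=180°
t=1 rotate(2, 90) ⇒ config: θ0=90°, θ1=0°, θ2=270°
t=2 rotate(2, 90) ⇒ config: θ0=90°, θ1=0°, θ2=0°
t=3 rotate(2, 90) ⇒ config: θ0=90°, θ1=0°, θ2=90°
no other 3-command option fits: unique.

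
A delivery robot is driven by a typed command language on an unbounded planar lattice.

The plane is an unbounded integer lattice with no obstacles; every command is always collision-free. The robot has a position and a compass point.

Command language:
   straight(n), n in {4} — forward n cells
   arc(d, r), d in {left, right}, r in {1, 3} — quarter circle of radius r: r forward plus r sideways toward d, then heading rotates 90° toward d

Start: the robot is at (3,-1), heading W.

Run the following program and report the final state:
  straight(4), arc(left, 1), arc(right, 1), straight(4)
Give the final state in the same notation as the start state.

initial: at (3,-1), heading W
1. straight(4) → at (-1,-1), heading W
2. arc(left, 1) → at (-2,-2), heading S
3. arc(right, 1) → at (-3,-3), heading W
4. straight(4) → at (-7,-3), heading W

at (-7,-3), heading W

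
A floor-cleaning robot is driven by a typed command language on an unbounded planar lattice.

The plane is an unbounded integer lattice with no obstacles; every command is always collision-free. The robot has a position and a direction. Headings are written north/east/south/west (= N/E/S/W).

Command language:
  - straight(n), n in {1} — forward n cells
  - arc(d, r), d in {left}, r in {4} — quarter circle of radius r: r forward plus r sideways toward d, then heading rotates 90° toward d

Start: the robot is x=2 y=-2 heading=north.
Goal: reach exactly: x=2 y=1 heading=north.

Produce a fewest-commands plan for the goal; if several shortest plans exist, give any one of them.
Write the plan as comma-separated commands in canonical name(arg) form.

straight(1), straight(1), straight(1)

initial: x=2 y=-2 heading=north
[1] after straight(1): x=2 y=-1 heading=north
[2] after straight(1): x=2 y=0 heading=north
[3] after straight(1): x=2 y=1 heading=north
no 2-step plan works, so 3 is optimal.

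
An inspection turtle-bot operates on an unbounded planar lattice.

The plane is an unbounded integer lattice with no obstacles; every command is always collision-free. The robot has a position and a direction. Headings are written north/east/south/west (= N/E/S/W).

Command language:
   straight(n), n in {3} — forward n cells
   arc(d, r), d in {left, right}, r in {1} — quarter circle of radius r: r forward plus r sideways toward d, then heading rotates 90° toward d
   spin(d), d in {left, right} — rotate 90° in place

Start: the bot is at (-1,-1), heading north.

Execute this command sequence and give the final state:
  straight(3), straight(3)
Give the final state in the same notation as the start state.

initial: at (-1,-1), heading north
1. straight(3) → at (-1,2), heading north
2. straight(3) → at (-1,5), heading north

at (-1,5), heading north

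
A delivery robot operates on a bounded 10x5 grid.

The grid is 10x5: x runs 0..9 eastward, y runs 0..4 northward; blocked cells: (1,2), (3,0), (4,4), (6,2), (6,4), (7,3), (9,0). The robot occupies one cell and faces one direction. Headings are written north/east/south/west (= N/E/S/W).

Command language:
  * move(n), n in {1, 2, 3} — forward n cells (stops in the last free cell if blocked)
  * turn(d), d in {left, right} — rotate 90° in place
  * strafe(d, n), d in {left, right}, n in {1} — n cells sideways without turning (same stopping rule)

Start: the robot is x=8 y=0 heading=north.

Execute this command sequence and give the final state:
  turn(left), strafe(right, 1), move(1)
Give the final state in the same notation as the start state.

x=7 y=1 heading=west

begin: x=8 y=0 heading=north
step 1 (turn(left)): x=8 y=0 heading=west
step 2 (strafe(right, 1)): x=8 y=1 heading=west
step 3 (move(1)): x=7 y=1 heading=west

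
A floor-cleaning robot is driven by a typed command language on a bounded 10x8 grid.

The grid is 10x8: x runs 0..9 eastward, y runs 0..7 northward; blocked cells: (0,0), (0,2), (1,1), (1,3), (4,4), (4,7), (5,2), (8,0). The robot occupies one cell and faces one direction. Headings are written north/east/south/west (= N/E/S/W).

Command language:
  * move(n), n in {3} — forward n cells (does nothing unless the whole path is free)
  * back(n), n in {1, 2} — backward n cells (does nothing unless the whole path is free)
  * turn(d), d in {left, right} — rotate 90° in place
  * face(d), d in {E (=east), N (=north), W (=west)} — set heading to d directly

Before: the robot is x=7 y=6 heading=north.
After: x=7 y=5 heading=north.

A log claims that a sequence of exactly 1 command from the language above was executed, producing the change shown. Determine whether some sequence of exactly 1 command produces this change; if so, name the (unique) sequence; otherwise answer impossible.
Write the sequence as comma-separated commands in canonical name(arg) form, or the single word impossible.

key: still facing N — the one step turns nothing
begin: x=7 y=6 heading=north
step 1 (back(1)): x=7 y=5 heading=north
no rival 1-sequence matches.

back(1)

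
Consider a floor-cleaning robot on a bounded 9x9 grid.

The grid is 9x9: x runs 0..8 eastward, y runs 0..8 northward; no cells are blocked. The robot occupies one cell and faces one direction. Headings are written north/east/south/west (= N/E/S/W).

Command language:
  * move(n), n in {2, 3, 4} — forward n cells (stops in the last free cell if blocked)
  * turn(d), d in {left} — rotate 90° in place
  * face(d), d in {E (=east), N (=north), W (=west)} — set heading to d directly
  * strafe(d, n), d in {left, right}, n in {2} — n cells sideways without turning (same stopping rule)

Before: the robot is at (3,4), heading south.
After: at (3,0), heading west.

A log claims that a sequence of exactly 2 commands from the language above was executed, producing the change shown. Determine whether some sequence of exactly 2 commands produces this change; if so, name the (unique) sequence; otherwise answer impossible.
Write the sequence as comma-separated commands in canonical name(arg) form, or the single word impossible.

key: cell and facing (now W) both changed — the 2 commands mix motion and turning
from: at (3,4), heading south
t=1 move(4) ⇒ at (3,0), heading south
t=2 face(W) ⇒ at (3,0), heading west
no rival 2-sequence matches.

move(4), face(W)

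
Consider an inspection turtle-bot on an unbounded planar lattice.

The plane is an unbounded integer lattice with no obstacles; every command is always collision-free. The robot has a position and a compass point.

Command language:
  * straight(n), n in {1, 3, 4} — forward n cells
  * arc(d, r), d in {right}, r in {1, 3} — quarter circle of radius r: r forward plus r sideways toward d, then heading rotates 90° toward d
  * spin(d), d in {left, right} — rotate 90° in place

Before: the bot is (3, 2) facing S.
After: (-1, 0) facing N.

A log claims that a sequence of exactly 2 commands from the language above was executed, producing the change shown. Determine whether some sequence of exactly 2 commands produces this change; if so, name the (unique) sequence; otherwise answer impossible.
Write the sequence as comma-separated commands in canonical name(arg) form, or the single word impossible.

key: cell and facing (now N) both changed — the 2 commands mix motion and turning
start: (3, 2) facing S
[1] after arc(right, 3): (0, -1) facing W
[2] after arc(right, 1): (-1, 0) facing N
no rival 2-sequence matches.

arc(right, 3), arc(right, 1)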